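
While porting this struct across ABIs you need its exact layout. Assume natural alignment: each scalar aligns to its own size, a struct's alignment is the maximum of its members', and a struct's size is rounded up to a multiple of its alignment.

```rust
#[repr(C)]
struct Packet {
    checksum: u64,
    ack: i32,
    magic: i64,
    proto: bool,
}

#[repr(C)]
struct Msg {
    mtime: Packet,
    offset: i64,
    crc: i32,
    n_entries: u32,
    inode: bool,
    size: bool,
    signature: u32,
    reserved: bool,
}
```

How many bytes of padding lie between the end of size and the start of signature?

Packet: checksum at 0 (size 8, align 8) → ends 8; ack at 8 (size 4, align 4) → ends 12; pad 4 to align 8 for magic; magic at 16 (size 8, align 8) → ends 24; proto at 24 (size 1, align 1) → ends 25; tail pad 7 to reach multiple of 8; total 32 bytes, alignment 8
mtime at 0 (size 32, align 8) → ends 32
offset at 32 (size 8, align 8) → ends 40
crc at 40 (size 4, align 4) → ends 44
n_entries at 44 (size 4, align 4) → ends 48
inode at 48 (size 1, align 1) → ends 49
size at 49 (size 1, align 1) → ends 50
pad 2 to align 4 for signature
signature at 52 (size 4, align 4) → ends 56

2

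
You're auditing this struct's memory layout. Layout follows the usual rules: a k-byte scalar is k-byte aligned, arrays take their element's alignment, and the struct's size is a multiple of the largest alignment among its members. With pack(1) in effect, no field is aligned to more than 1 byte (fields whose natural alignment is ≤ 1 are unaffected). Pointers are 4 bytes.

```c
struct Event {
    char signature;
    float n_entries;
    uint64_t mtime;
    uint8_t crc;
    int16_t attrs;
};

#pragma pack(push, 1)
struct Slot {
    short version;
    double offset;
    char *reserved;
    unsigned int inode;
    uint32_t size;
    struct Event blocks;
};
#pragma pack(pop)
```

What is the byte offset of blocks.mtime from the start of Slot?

Event: @0: signature [1B, align 1] → 1; +3 pad (align 4); @4: n_entries [4B, align 4] → 8; @8: mtime [8B, align 8] → 16; @16: crc [1B, align 1] → 17; +1 pad (align 2); @18: attrs [2B, align 2] → 20; +4 tail pad (align 8); size 24, align 8
@0: version [2B, align 1] → 2
@2: offset [8B, align 1] → 10
@10: reserved [4B, align 1] → 14
@14: inode [4B, align 1] → 18
@18: size [4B, align 1] → 22
@22: blocks [24B, align 1] → 46
within Event: mtime at 8
22 + 8 = 30

30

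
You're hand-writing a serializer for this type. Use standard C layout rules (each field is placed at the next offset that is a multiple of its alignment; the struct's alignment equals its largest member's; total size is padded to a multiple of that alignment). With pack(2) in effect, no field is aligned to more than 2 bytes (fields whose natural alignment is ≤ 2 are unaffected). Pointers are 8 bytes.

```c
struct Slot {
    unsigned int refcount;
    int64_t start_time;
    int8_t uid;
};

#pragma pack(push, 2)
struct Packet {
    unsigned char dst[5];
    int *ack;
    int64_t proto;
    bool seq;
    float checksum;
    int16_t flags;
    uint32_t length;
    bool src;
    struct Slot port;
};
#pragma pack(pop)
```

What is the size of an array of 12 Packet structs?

720

Slot: @0: refcount [4B, align 4] → 4; +4 pad (align 8); @8: start_time [8B, align 8] → 16; @16: uid [1B, align 1] → 17; +7 tail pad (align 8); size 24, align 8
@0: dst [5B, align 1] → 5
+1 pad (align 2)
@6: ack [8B, align 2] → 14
@14: proto [8B, align 2] → 22
@22: seq [1B, align 1] → 23
+1 pad (align 2)
@24: checksum [4B, align 2] → 28
@28: flags [2B, align 2] → 30
@30: length [4B, align 2] → 34
@34: src [1B, align 1] → 35
+1 pad (align 2)
@36: port [24B, align 2] → 60
size 60, align 2
array of 12: 12 × 60 = 720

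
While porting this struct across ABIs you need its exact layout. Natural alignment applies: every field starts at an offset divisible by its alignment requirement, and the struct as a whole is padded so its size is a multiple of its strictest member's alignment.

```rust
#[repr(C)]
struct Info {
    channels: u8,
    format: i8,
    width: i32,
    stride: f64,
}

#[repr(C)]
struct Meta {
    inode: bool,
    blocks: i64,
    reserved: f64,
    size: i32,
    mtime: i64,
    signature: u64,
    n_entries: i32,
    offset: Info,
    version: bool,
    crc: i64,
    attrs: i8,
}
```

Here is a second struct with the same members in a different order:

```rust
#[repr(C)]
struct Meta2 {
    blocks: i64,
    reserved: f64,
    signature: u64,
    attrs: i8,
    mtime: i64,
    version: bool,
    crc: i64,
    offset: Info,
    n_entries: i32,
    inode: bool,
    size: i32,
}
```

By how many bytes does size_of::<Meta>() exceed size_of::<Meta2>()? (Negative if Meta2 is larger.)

Info: 0..1  channels  (1B, 1-aligned); 1..2  format  (1B, 1-aligned); 2..4  -- padding (2B); 4..8  width  (4B, 4-aligned); 8..16  stride  (8B, 8-aligned); sizeof = 16, alignof = 8
0..1  inode  (1B, 1-aligned)
1..8  -- padding (7B)
8..16  blocks  (8B, 8-aligned)
16..24  reserved  (8B, 8-aligned)
24..28  size  (4B, 4-aligned)
28..32  -- padding (4B)
32..40  mtime  (8B, 8-aligned)
40..48  signature  (8B, 8-aligned)
48..52  n_entries  (4B, 4-aligned)
52..56  -- padding (4B)
56..72  offset  (16B, 8-aligned)
72..73  version  (1B, 1-aligned)
73..80  -- padding (7B)
80..88  crc  (8B, 8-aligned)
88..89  attrs  (1B, 1-aligned)
89..96  -- tail padding (7B)
sizeof = 96, alignof = 8
— Meta2 —
0..8  blocks  (8B, 8-aligned)
8..16  reserved  (8B, 8-aligned)
16..24  signature  (8B, 8-aligned)
24..25  attrs  (1B, 1-aligned)
25..32  -- padding (7B)
32..40  mtime  (8B, 8-aligned)
40..41  version  (1B, 1-aligned)
41..48  -- padding (7B)
48..56  crc  (8B, 8-aligned)
56..72  offset  (16B, 8-aligned)
72..76  n_entries  (4B, 4-aligned)
76..77  inode  (1B, 1-aligned)
77..80  -- padding (3B)
80..84  size  (4B, 4-aligned)
84..88  -- tail padding (4B)
sizeof = 88, alignof = 8
96 − 88 = 8

8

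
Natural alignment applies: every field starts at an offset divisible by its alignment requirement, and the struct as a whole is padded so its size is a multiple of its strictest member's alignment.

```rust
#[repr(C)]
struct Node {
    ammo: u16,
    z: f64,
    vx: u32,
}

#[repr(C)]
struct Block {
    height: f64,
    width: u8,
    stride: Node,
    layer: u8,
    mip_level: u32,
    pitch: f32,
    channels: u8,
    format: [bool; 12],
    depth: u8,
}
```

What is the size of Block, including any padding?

Node: 0..2  ammo  (2B, 2-aligned); 2..8  -- padding (6B); 8..16  z  (8B, 8-aligned); 16..20  vx  (4B, 4-aligned); 20..24  -- tail padding (4B); sizeof = 24, alignof = 8
0..8  height  (8B, 8-aligned)
8..9  width  (1B, 1-aligned)
9..16  -- padding (7B)
16..40  stride  (24B, 8-aligned)
40..41  layer  (1B, 1-aligned)
41..44  -- padding (3B)
44..48  mip_level  (4B, 4-aligned)
48..52  pitch  (4B, 4-aligned)
52..53  channels  (1B, 1-aligned)
53..65  format  (12B, 1-aligned)
65..66  depth  (1B, 1-aligned)
66..72  -- tail padding (6B)
sizeof = 72, alignof = 8

72 bytes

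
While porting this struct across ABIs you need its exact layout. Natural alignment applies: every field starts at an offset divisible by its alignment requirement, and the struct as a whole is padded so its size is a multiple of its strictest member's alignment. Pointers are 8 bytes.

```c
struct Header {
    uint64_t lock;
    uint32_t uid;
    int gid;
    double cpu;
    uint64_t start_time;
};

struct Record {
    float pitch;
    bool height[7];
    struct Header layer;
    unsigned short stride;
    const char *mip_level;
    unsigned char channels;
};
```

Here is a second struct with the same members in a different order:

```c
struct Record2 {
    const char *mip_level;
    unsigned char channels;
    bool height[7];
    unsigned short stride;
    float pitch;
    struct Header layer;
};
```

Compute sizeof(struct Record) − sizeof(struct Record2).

16

Header: 0..8  lock  (8B, 8-aligned); 8..12  uid  (4B, 4-aligned); 12..16  gid  (4B, 4-aligned); 16..24  cpu  (8B, 8-aligned); 24..32  start_time  (8B, 8-aligned); sizeof = 32, alignof = 8
0..4  pitch  (4B, 4-aligned)
4..11  height  (7B, 1-aligned)
11..16  -- padding (5B)
16..48  layer  (32B, 8-aligned)
48..50  stride  (2B, 2-aligned)
50..56  -- padding (6B)
56..64  mip_level  (8B, 8-aligned)
64..65  channels  (1B, 1-aligned)
65..72  -- tail padding (7B)
sizeof = 72, alignof = 8
— Record2 —
0..8  mip_level  (8B, 8-aligned)
8..9  channels  (1B, 1-aligned)
9..16  height  (7B, 1-aligned)
16..18  stride  (2B, 2-aligned)
18..20  -- padding (2B)
20..24  pitch  (4B, 4-aligned)
24..56  layer  (32B, 8-aligned)
sizeof = 56, alignof = 8
72 − 56 = 16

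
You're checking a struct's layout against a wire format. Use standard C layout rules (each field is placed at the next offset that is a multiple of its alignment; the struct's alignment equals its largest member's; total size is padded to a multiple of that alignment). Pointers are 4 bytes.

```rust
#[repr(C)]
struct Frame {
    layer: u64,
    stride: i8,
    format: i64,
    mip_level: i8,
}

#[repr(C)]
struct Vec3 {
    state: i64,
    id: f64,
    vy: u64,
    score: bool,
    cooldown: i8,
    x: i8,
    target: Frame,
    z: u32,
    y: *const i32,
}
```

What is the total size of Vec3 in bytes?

Frame: layer at 0 (size 8, align 8) → ends 8; stride at 8 (size 1, align 1) → ends 9; pad 7 to align 8 for format; format at 16 (size 8, align 8) → ends 24; mip_level at 24 (size 1, align 1) → ends 25; tail pad 7 to reach multiple of 8; total 32 bytes, alignment 8
state at 0 (size 8, align 8) → ends 8
id at 8 (size 8, align 8) → ends 16
vy at 16 (size 8, align 8) → ends 24
score at 24 (size 1, align 1) → ends 25
cooldown at 25 (size 1, align 1) → ends 26
x at 26 (size 1, align 1) → ends 27
pad 5 to align 8 for target
target at 32 (size 32, align 8) → ends 64
z at 64 (size 4, align 4) → ends 68
y at 68 (size 4, align 4) → ends 72
total 72 bytes, alignment 8

72 bytes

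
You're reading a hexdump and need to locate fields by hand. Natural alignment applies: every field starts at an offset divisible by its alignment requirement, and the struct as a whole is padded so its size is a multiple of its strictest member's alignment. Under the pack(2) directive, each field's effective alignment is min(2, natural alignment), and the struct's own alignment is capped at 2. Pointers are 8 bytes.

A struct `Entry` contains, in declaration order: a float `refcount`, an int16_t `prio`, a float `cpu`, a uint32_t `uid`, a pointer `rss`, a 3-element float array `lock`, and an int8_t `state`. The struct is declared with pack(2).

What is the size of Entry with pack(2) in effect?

36

@0: refcount [4B, align 2] → 4
@4: prio [2B, align 2] → 6
@6: cpu [4B, align 2] → 10
@10: uid [4B, align 2] → 14
@14: rss [8B, align 2] → 22
@22: lock [12B, align 2] → 34
@34: state [1B, align 1] → 35
+1 tail pad (align 2)
size 36, align 2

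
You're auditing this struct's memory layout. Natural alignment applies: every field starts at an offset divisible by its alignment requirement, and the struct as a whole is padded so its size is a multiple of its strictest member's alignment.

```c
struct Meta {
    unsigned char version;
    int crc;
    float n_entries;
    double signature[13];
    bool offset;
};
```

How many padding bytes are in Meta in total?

14

version at 0 (size 1, align 1) → ends 1
pad 3 to align 4 for crc
crc at 4 (size 4, align 4) → ends 8
n_entries at 8 (size 4, align 4) → ends 12
pad 4 to align 8 for signature
signature at 16 (size 104, align 8) → ends 120
offset at 120 (size 1, align 1) → ends 121
tail pad 7 to reach multiple of 8
total 128 bytes, alignment 8
data bytes 114, size 128 → padding 14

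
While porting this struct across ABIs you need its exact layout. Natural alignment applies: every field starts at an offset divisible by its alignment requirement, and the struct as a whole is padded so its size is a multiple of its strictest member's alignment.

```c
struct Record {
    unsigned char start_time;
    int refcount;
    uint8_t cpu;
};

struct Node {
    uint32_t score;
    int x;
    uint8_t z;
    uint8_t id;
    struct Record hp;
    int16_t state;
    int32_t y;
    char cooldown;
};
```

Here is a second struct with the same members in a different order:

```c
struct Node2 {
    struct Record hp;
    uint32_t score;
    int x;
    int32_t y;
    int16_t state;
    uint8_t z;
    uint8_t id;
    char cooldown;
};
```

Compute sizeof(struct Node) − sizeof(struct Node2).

4

Record: start_time at 0 (size 1, align 1) → ends 1; pad 3 to align 4 for refcount; refcount at 4 (size 4, align 4) → ends 8; cpu at 8 (size 1, align 1) → ends 9; tail pad 3 to reach multiple of 4; total 12 bytes, alignment 4
score at 0 (size 4, align 4) → ends 4
x at 4 (size 4, align 4) → ends 8
z at 8 (size 1, align 1) → ends 9
id at 9 (size 1, align 1) → ends 10
pad 2 to align 4 for hp
hp at 12 (size 12, align 4) → ends 24
state at 24 (size 2, align 2) → ends 26
pad 2 to align 4 for y
y at 28 (size 4, align 4) → ends 32
cooldown at 32 (size 1, align 1) → ends 33
tail pad 3 to reach multiple of 4
total 36 bytes, alignment 4
— Node2 —
hp at 0 (size 12, align 4) → ends 12
score at 12 (size 4, align 4) → ends 16
x at 16 (size 4, align 4) → ends 20
y at 20 (size 4, align 4) → ends 24
state at 24 (size 2, align 2) → ends 26
z at 26 (size 1, align 1) → ends 27
id at 27 (size 1, align 1) → ends 28
cooldown at 28 (size 1, align 1) → ends 29
tail pad 3 to reach multiple of 4
total 32 bytes, alignment 4
36 − 32 = 4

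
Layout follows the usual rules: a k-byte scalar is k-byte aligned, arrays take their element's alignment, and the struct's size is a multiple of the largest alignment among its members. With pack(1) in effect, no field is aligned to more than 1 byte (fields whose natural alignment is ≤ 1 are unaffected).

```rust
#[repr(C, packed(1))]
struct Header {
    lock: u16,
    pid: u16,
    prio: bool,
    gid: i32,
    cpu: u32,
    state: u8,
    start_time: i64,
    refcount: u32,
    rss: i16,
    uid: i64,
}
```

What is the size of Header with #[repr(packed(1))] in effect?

36

0..2  lock  (2B, 1-aligned)
2..4  pid  (2B, 1-aligned)
4..5  prio  (1B, 1-aligned)
5..9  gid  (4B, 1-aligned)
9..13  cpu  (4B, 1-aligned)
13..14  state  (1B, 1-aligned)
14..22  start_time  (8B, 1-aligned)
22..26  refcount  (4B, 1-aligned)
26..28  rss  (2B, 1-aligned)
28..36  uid  (8B, 1-aligned)
sizeof = 36, alignof = 1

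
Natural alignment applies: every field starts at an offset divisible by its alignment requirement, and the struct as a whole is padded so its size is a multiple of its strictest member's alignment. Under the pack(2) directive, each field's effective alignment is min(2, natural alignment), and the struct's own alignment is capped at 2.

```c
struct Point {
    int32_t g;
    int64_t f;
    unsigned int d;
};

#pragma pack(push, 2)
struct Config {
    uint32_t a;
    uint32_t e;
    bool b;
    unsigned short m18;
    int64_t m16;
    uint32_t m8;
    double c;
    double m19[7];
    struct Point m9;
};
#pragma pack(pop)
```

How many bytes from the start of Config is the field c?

24

Point: 0..4  g  (4B, 4-aligned); 4..8  -- padding (4B); 8..16  f  (8B, 8-aligned); 16..20  d  (4B, 4-aligned); 20..24  -- tail padding (4B); sizeof = 24, alignof = 8
0..4  a  (4B, 2-aligned)
4..8  e  (4B, 2-aligned)
8..9  b  (1B, 1-aligned)
9..10  -- padding (1B)
10..12  m18  (2B, 2-aligned)
12..20  m16  (8B, 2-aligned)
20..24  m8  (4B, 2-aligned)
24..32  c  (8B, 2-aligned)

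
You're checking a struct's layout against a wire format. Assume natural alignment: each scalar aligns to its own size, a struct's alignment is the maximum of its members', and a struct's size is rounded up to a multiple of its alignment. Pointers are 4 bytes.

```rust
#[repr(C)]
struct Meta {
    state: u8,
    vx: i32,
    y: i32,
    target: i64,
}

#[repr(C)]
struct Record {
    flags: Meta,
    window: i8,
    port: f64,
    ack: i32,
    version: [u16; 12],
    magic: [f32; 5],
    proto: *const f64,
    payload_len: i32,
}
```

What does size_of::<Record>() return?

96

Meta: 0..1  state  (1B, 1-aligned); 1..4  -- padding (3B); 4..8  vx  (4B, 4-aligned); 8..12  y  (4B, 4-aligned); 12..16  -- padding (4B); 16..24  target  (8B, 8-aligned); sizeof = 24, alignof = 8
0..24  flags  (24B, 8-aligned)
24..25  window  (1B, 1-aligned)
25..32  -- padding (7B)
32..40  port  (8B, 8-aligned)
40..44  ack  (4B, 4-aligned)
44..68  version  (24B, 2-aligned)
68..88  magic  (20B, 4-aligned)
88..92  proto  (4B, 4-aligned)
92..96  payload_len  (4B, 4-aligned)
sizeof = 96, alignof = 8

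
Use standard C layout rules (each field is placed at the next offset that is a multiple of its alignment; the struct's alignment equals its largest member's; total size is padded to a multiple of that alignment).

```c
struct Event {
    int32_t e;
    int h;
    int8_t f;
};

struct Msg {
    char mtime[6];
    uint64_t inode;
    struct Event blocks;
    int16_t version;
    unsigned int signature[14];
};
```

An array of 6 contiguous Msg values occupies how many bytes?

Event: 0..4  e  (4B, 4-aligned); 4..8  h  (4B, 4-aligned); 8..9  f  (1B, 1-aligned); 9..12  -- tail padding (3B); sizeof = 12, alignof = 4
0..6  mtime  (6B, 1-aligned)
6..8  -- padding (2B)
8..16  inode  (8B, 8-aligned)
16..28  blocks  (12B, 4-aligned)
28..30  version  (2B, 2-aligned)
30..32  -- padding (2B)
32..88  signature  (56B, 4-aligned)
sizeof = 88, alignof = 8
array of 6: 6 × 88 = 528

528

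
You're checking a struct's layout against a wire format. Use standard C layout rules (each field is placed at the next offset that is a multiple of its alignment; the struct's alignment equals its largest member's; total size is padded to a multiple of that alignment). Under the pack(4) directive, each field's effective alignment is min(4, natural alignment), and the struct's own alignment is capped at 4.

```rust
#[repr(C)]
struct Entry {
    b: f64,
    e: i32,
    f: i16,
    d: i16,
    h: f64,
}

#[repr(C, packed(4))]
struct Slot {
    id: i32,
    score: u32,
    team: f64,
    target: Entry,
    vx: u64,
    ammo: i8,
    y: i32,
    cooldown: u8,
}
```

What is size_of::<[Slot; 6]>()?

360

Entry: b at 0 (size 8, align 8) → ends 8; e at 8 (size 4, align 4) → ends 12; f at 12 (size 2, align 2) → ends 14; d at 14 (size 2, align 2) → ends 16; h at 16 (size 8, align 8) → ends 24; total 24 bytes, alignment 8
id at 0 (size 4, align 4) → ends 4
score at 4 (size 4, align 4) → ends 8
team at 8 (size 8, align 4) → ends 16
target at 16 (size 24, align 4) → ends 40
vx at 40 (size 8, align 4) → ends 48
ammo at 48 (size 1, align 1) → ends 49
pad 3 to align 4 for y
y at 52 (size 4, align 4) → ends 56
cooldown at 56 (size 1, align 1) → ends 57
tail pad 3 to reach multiple of 4
total 60 bytes, alignment 4
array of 6: 6 × 60 = 360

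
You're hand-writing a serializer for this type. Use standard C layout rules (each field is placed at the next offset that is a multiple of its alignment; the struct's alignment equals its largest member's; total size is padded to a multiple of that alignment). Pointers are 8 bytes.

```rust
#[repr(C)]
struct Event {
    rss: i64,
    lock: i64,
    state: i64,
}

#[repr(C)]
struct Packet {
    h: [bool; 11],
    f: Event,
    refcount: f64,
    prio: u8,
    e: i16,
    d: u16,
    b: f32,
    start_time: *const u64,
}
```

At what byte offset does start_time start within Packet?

64

Event: 0..8  rss  (8B, 8-aligned); 8..16  lock  (8B, 8-aligned); 16..24  state  (8B, 8-aligned); sizeof = 24, alignof = 8
0..11  h  (11B, 1-aligned)
11..16  -- padding (5B)
16..40  f  (24B, 8-aligned)
40..48  refcount  (8B, 8-aligned)
48..49  prio  (1B, 1-aligned)
49..50  -- padding (1B)
50..52  e  (2B, 2-aligned)
52..54  d  (2B, 2-aligned)
54..56  -- padding (2B)
56..60  b  (4B, 4-aligned)
60..64  -- padding (4B)
64..72  start_time  (8B, 8-aligned)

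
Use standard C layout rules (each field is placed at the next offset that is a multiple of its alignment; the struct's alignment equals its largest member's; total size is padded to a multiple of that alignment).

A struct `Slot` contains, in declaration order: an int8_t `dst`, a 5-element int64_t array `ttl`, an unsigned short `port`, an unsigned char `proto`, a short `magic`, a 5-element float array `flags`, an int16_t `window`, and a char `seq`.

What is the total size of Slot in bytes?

@0: dst [1B, align 1] → 1
+7 pad (align 8)
@8: ttl [40B, align 8] → 48
@48: port [2B, align 2] → 50
@50: proto [1B, align 1] → 51
+1 pad (align 2)
@52: magic [2B, align 2] → 54
+2 pad (align 4)
@56: flags [20B, align 4] → 76
@76: window [2B, align 2] → 78
@78: seq [1B, align 1] → 79
+1 tail pad (align 8)
size 80, align 8

80 bytes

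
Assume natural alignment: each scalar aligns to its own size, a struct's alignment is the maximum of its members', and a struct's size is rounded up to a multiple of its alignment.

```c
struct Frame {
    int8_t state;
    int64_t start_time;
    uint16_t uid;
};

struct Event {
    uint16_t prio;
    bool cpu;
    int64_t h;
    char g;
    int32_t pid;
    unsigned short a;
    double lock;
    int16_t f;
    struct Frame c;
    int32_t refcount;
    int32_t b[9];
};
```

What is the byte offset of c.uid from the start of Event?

64

Frame: @0: state [1B, align 1] → 1; +7 pad (align 8); @8: start_time [8B, align 8] → 16; @16: uid [2B, align 2] → 18; +6 tail pad (align 8); size 24, align 8
@0: prio [2B, align 2] → 2
@2: cpu [1B, align 1] → 3
+5 pad (align 8)
@8: h [8B, align 8] → 16
@16: g [1B, align 1] → 17
+3 pad (align 4)
@20: pid [4B, align 4] → 24
@24: a [2B, align 2] → 26
+6 pad (align 8)
@32: lock [8B, align 8] → 40
@40: f [2B, align 2] → 42
+6 pad (align 8)
@48: c [24B, align 8] → 72
within Frame: uid at 16
48 + 16 = 64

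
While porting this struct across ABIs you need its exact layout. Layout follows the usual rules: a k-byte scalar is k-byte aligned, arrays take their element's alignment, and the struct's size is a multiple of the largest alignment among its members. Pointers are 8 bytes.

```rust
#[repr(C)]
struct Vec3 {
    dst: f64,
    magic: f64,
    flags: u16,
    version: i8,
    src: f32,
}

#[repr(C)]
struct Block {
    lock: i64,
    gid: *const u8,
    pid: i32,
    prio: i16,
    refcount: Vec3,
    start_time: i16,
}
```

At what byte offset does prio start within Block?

Vec3: 0..8  dst  (8B, 8-aligned); 8..16  magic  (8B, 8-aligned); 16..18  flags  (2B, 2-aligned); 18..19  version  (1B, 1-aligned); 19..20  -- padding (1B); 20..24  src  (4B, 4-aligned); sizeof = 24, alignof = 8
0..8  lock  (8B, 8-aligned)
8..16  gid  (8B, 8-aligned)
16..20  pid  (4B, 4-aligned)
20..22  prio  (2B, 2-aligned)

20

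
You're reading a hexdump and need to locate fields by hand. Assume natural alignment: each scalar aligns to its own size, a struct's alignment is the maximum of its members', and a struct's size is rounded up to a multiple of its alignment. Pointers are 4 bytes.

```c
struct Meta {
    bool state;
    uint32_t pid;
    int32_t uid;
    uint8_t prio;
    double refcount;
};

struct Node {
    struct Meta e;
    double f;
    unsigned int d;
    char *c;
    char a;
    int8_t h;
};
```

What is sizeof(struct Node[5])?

240

Meta: @0: state [1B, align 1] → 1; +3 pad (align 4); @4: pid [4B, align 4] → 8; @8: uid [4B, align 4] → 12; @12: prio [1B, align 1] → 13; +3 pad (align 8); @16: refcount [8B, align 8] → 24; size 24, align 8
@0: e [24B, align 8] → 24
@24: f [8B, align 8] → 32
@32: d [4B, align 4] → 36
@36: c [4B, align 4] → 40
@40: a [1B, align 1] → 41
@41: h [1B, align 1] → 42
+6 tail pad (align 8)
size 48, align 8
array of 5: 5 × 48 = 240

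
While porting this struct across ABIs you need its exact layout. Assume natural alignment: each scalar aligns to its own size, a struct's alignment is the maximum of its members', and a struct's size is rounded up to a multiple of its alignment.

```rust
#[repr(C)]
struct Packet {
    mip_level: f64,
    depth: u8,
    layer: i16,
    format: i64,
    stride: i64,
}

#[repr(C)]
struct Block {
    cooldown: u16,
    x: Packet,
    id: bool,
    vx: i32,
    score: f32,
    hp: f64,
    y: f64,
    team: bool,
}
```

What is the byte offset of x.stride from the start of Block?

32

Packet: mip_level at 0 (size 8, align 8) → ends 8; depth at 8 (size 1, align 1) → ends 9; pad 1 to align 2 for layer; layer at 10 (size 2, align 2) → ends 12; pad 4 to align 8 for format; format at 16 (size 8, align 8) → ends 24; stride at 24 (size 8, align 8) → ends 32; total 32 bytes, alignment 8
cooldown at 0 (size 2, align 2) → ends 2
pad 6 to align 8 for x
x at 8 (size 32, align 8) → ends 40
within Packet: stride at 24
8 + 24 = 32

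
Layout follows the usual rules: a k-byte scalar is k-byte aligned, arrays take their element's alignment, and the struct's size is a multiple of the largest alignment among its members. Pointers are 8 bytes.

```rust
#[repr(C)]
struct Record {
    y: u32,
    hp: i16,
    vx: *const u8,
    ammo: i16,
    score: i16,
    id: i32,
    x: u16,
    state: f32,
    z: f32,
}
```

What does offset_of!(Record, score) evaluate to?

18

y at 0 (size 4, align 4) → ends 4
hp at 4 (size 2, align 2) → ends 6
pad 2 to align 8 for vx
vx at 8 (size 8, align 8) → ends 16
ammo at 16 (size 2, align 2) → ends 18
score at 18 (size 2, align 2) → ends 20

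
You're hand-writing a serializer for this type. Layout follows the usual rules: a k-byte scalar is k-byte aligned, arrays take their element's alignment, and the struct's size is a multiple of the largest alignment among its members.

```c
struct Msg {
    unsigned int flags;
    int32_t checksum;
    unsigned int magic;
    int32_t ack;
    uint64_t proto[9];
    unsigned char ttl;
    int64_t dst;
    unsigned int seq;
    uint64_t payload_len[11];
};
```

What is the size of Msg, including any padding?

0..4  flags  (4B, 4-aligned)
4..8  checksum  (4B, 4-aligned)
8..12  magic  (4B, 4-aligned)
12..16  ack  (4B, 4-aligned)
16..88  proto  (72B, 8-aligned)
88..89  ttl  (1B, 1-aligned)
89..96  -- padding (7B)
96..104  dst  (8B, 8-aligned)
104..108  seq  (4B, 4-aligned)
108..112  -- padding (4B)
112..200  payload_len  (88B, 8-aligned)
sizeof = 200, alignof = 8

200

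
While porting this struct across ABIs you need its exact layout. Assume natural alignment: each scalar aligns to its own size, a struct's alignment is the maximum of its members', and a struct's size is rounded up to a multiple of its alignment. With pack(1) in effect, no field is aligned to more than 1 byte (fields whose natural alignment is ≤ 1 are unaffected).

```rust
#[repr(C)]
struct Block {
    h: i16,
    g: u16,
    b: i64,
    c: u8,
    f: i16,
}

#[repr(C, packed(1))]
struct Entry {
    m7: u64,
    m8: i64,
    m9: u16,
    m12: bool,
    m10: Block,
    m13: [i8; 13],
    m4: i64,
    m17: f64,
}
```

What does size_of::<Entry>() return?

72

Block: @0: h [2B, align 2] → 2; @2: g [2B, align 2] → 4; +4 pad (align 8); @8: b [8B, align 8] → 16; @16: c [1B, align 1] → 17; +1 pad (align 2); @18: f [2B, align 2] → 20; +4 tail pad (align 8); size 24, align 8
@0: m7 [8B, align 1] → 8
@8: m8 [8B, align 1] → 16
@16: m9 [2B, align 1] → 18
@18: m12 [1B, align 1] → 19
@19: m10 [24B, align 1] → 43
@43: m13 [13B, align 1] → 56
@56: m4 [8B, align 1] → 64
@64: m17 [8B, align 1] → 72
size 72, align 1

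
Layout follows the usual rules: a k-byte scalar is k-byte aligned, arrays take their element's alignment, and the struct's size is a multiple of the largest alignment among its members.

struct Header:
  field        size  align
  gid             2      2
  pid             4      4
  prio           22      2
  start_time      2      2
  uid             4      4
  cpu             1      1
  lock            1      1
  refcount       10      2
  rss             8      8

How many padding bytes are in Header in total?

2

0..2  gid  (2B, 2-aligned)
2..4  -- padding (2B)
4..8  pid  (4B, 4-aligned)
8..30  prio  (22B, 2-aligned)
30..32  start_time  (2B, 2-aligned)
32..36  uid  (4B, 4-aligned)
36..37  cpu  (1B, 1-aligned)
37..38  lock  (1B, 1-aligned)
38..48  refcount  (10B, 2-aligned)
48..56  rss  (8B, 8-aligned)
sizeof = 56, alignof = 8
data bytes 54, size 56 → padding 2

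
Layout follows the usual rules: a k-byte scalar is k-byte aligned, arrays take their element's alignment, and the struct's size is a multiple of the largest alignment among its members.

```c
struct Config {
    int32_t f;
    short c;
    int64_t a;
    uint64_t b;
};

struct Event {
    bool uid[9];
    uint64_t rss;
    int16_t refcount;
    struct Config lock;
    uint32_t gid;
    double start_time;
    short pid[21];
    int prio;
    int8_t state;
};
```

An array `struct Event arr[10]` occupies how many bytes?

Config: @0: f [4B, align 4] → 4; @4: c [2B, align 2] → 6; +2 pad (align 8); @8: a [8B, align 8] → 16; @16: b [8B, align 8] → 24; size 24, align 8
@0: uid [9B, align 1] → 9
+7 pad (align 8)
@16: rss [8B, align 8] → 24
@24: refcount [2B, align 2] → 26
+6 pad (align 8)
@32: lock [24B, align 8] → 56
@56: gid [4B, align 4] → 60
+4 pad (align 8)
@64: start_time [8B, align 8] → 72
@72: pid [42B, align 2] → 114
+2 pad (align 4)
@116: prio [4B, align 4] → 120
@120: state [1B, align 1] → 121
+7 tail pad (align 8)
size 128, align 8
array of 10: 10 × 128 = 1280

1280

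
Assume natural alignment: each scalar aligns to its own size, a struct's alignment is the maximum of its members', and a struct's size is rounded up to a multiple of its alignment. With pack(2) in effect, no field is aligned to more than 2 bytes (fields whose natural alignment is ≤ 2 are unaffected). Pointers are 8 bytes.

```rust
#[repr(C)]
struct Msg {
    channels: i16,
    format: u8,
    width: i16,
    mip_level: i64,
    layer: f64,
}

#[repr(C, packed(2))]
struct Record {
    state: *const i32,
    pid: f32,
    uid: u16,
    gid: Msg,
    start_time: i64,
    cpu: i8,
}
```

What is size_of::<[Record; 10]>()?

Msg: channels at 0 (size 2, align 2) → ends 2; format at 2 (size 1, align 1) → ends 3; pad 1 to align 2 for width; width at 4 (size 2, align 2) → ends 6; pad 2 to align 8 for mip_level; mip_level at 8 (size 8, align 8) → ends 16; layer at 16 (size 8, align 8) → ends 24; total 24 bytes, alignment 8
state at 0 (size 8, align 2) → ends 8
pid at 8 (size 4, align 2) → ends 12
uid at 12 (size 2, align 2) → ends 14
gid at 14 (size 24, align 2) → ends 38
start_time at 38 (size 8, align 2) → ends 46
cpu at 46 (size 1, align 1) → ends 47
tail pad 1 to reach multiple of 2
total 48 bytes, alignment 2
array of 10: 10 × 48 = 480

480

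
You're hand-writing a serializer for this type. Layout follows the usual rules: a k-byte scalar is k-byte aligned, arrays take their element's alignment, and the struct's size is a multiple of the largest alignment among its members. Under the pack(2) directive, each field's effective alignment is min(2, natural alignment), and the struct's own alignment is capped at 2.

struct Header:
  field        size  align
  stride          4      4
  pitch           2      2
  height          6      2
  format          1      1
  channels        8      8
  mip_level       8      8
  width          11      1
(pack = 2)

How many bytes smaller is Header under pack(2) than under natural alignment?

6

natural layout:
  stride at 0 (size 4, align 4) → ends 4
  pitch at 4 (size 2, align 2) → ends 6
  height at 6 (size 6, align 2) → ends 12
  format at 12 (size 1, align 1) → ends 13
  pad 3 to align 8 for channels
  channels at 16 (size 8, align 8) → ends 24
  mip_level at 24 (size 8, align 8) → ends 32
  width at 32 (size 11, align 1) → ends 43
  tail pad 5 to reach multiple of 8
  total 48 bytes, alignment 8
packed(2) layout:
  stride at 0 (size 4, align 2) → ends 4
  pitch at 4 (size 2, align 2) → ends 6
  height at 6 (size 6, align 2) → ends 12
  format at 12 (size 1, align 1) → ends 13
  pad 1 to align 2 for channels
  channels at 14 (size 8, align 2) → ends 22
  mip_level at 22 (size 8, align 2) → ends 30
  width at 30 (size 11, align 1) → ends 41
  tail pad 1 to reach multiple of 2
  total 42 bytes, alignment 2
48 − 42 = 6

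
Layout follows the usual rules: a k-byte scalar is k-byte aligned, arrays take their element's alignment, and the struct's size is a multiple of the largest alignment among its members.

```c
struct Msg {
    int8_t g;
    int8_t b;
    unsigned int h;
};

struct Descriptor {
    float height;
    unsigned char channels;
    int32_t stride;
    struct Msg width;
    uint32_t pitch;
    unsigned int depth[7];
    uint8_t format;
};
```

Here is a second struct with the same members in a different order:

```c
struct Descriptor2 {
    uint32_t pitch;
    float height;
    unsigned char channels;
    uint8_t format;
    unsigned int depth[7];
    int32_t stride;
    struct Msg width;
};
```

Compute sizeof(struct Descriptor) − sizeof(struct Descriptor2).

4

Msg: @0: g [1B, align 1] → 1; @1: b [1B, align 1] → 2; +2 pad (align 4); @4: h [4B, align 4] → 8; size 8, align 4
@0: height [4B, align 4] → 4
@4: channels [1B, align 1] → 5
+3 pad (align 4)
@8: stride [4B, align 4] → 12
@12: width [8B, align 4] → 20
@20: pitch [4B, align 4] → 24
@24: depth [28B, align 4] → 52
@52: format [1B, align 1] → 53
+3 tail pad (align 4)
size 56, align 4
— Descriptor2 —
@0: pitch [4B, align 4] → 4
@4: height [4B, align 4] → 8
@8: channels [1B, align 1] → 9
@9: format [1B, align 1] → 10
+2 pad (align 4)
@12: depth [28B, align 4] → 40
@40: stride [4B, align 4] → 44
@44: width [8B, align 4] → 52
size 52, align 4
56 − 52 = 4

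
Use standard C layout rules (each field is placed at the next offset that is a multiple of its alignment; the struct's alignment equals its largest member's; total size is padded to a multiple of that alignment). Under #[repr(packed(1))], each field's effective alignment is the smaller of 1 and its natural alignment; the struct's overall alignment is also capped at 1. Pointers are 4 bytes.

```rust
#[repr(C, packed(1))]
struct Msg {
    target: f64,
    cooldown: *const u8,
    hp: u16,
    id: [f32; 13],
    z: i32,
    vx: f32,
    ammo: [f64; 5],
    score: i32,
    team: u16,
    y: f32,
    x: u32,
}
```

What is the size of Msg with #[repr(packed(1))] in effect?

128

target at 0 (size 8, align 1) → ends 8
cooldown at 8 (size 4, align 1) → ends 12
hp at 12 (size 2, align 1) → ends 14
id at 14 (size 52, align 1) → ends 66
z at 66 (size 4, align 1) → ends 70
vx at 70 (size 4, align 1) → ends 74
ammo at 74 (size 40, align 1) → ends 114
score at 114 (size 4, align 1) → ends 118
team at 118 (size 2, align 1) → ends 120
y at 120 (size 4, align 1) → ends 124
x at 124 (size 4, align 1) → ends 128
total 128 bytes, alignment 1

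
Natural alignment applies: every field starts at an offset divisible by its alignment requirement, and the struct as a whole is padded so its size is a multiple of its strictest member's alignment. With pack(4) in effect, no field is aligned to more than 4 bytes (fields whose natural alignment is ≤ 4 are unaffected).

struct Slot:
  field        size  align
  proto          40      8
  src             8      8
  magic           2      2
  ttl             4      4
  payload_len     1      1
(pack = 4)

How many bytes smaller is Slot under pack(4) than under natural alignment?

natural layout:
  0..40  proto  (40B, 8-aligned)
  40..48  src  (8B, 8-aligned)
  48..50  magic  (2B, 2-aligned)
  50..52  -- padding (2B)
  52..56  ttl  (4B, 4-aligned)
  56..57  payload_len  (1B, 1-aligned)
  57..64  -- tail padding (7B)
  sizeof = 64, alignof = 8
packed(4) layout:
  0..40  proto  (40B, 4-aligned)
  40..48  src  (8B, 4-aligned)
  48..50  magic  (2B, 2-aligned)
  50..52  -- padding (2B)
  52..56  ttl  (4B, 4-aligned)
  56..57  payload_len  (1B, 1-aligned)
  57..60  -- tail padding (3B)
  sizeof = 60, alignof = 4
64 − 60 = 4

4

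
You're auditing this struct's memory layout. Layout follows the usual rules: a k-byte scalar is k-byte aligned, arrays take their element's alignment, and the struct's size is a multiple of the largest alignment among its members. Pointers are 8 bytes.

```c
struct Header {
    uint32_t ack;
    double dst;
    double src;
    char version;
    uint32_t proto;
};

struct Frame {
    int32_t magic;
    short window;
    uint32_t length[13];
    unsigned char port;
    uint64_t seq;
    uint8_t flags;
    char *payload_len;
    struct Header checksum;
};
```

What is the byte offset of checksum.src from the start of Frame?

Header: @0: ack [4B, align 4] → 4; +4 pad (align 8); @8: dst [8B, align 8] → 16; @16: src [8B, align 8] → 24; @24: version [1B, align 1] → 25; +3 pad (align 4); @28: proto [4B, align 4] → 32; size 32, align 8
@0: magic [4B, align 4] → 4
@4: window [2B, align 2] → 6
+2 pad (align 4)
@8: length [52B, align 4] → 60
@60: port [1B, align 1] → 61
+3 pad (align 8)
@64: seq [8B, align 8] → 72
@72: flags [1B, align 1] → 73
+7 pad (align 8)
@80: payload_len [8B, align 8] → 88
@88: checksum [32B, align 8] → 120
within Header: src at 16
88 + 16 = 104

104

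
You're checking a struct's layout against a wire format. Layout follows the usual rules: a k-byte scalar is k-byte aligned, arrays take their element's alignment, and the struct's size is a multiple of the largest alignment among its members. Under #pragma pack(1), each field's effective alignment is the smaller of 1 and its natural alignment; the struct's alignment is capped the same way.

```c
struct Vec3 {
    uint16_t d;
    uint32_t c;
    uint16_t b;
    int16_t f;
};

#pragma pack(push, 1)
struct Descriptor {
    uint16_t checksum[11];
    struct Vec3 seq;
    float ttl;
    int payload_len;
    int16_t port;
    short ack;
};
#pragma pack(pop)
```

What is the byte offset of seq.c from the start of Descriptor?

26

Vec3: 0..2  d  (2B, 2-aligned); 2..4  -- padding (2B); 4..8  c  (4B, 4-aligned); 8..10  b  (2B, 2-aligned); 10..12  f  (2B, 2-aligned); sizeof = 12, alignof = 4
0..22  checksum  (22B, 1-aligned)
22..34  seq  (12B, 1-aligned)
within Vec3: c at 4
22 + 4 = 26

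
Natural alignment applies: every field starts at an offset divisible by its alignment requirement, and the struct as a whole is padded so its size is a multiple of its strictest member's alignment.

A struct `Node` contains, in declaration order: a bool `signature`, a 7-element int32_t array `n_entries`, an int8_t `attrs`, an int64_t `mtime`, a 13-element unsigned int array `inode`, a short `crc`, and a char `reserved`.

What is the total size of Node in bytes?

104 bytes

signature at 0 (size 1, align 1) → ends 1
pad 3 to align 4 for n_entries
n_entries at 4 (size 28, align 4) → ends 32
attrs at 32 (size 1, align 1) → ends 33
pad 7 to align 8 for mtime
mtime at 40 (size 8, align 8) → ends 48
inode at 48 (size 52, align 4) → ends 100
crc at 100 (size 2, align 2) → ends 102
reserved at 102 (size 1, align 1) → ends 103
tail pad 1 to reach multiple of 8
total 104 bytes, alignment 8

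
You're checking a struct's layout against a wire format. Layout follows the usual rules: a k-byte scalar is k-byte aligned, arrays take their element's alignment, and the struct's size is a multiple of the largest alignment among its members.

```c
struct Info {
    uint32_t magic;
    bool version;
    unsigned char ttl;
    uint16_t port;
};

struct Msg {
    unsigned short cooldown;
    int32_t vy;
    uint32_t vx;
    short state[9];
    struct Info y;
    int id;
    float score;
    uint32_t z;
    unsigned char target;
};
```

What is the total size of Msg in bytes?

Info: magic at 0 (size 4, align 4) → ends 4; version at 4 (size 1, align 1) → ends 5; ttl at 5 (size 1, align 1) → ends 6; port at 6 (size 2, align 2) → ends 8; total 8 bytes, alignment 4
cooldown at 0 (size 2, align 2) → ends 2
pad 2 to align 4 for vy
vy at 4 (size 4, align 4) → ends 8
vx at 8 (size 4, align 4) → ends 12
state at 12 (size 18, align 2) → ends 30
pad 2 to align 4 for y
y at 32 (size 8, align 4) → ends 40
id at 40 (size 4, align 4) → ends 44
score at 44 (size 4, align 4) → ends 48
z at 48 (size 4, align 4) → ends 52
target at 52 (size 1, align 1) → ends 53
tail pad 3 to reach multiple of 4
total 56 bytes, alignment 4

56 bytes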